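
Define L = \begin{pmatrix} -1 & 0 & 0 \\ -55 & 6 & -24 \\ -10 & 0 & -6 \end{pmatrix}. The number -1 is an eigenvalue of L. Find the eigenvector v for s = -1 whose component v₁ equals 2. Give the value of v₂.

L + 1I = [[0, 0, 0], [-55, 7, -24], [-10, 0, -5]].
Solving (L + 1I)v = 0 gives the eigenspace spanned by (2, 2, -4).
With v₁ = 2, v = (2, 2, -4), so v₂ = 2.

2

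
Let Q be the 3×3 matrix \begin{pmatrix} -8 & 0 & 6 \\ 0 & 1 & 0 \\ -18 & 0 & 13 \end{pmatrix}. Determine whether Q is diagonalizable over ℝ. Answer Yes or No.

Characteristic polynomial: p(λ) = λ^3 - 6λ^2 + 9λ - 4 = (λ - 4)(λ - 1)^2.
λ = 1 has algebraic multiplicity 2; rank(Q − 1I) = 1, so geometric multiplicity = 2.
Every eigenvalue has geometric = algebraic multiplicity, so Q is diagonalizable.

Yes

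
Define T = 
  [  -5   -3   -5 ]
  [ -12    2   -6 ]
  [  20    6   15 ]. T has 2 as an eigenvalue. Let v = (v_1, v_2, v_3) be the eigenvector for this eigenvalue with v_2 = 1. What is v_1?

1

T − 2I = [[-7, -3, -5], [-12, 0, -6], [20, 6, 13]].
Solving (T − 2I)v = 0 gives the eigenspace spanned by (1, 1, -2).
With v_2 = 1, v = (1, 1, -2), so v_1 = 1.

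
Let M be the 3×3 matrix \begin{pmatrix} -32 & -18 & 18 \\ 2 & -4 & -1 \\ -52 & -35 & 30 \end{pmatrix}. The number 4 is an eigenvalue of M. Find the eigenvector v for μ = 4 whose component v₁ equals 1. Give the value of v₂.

M − 4I = [[-36, -18, 18], [2, -8, -1], [-52, -35, 26]].
Solving (M − 4I)v = 0 gives the eigenspace spanned by (1, 0, 2).
With v₁ = 1, v = (1, 0, 2), so v₂ = 0.

0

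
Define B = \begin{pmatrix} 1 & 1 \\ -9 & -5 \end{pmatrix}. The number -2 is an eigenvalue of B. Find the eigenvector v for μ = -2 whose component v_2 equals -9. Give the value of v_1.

B + 2I = [[3, 1], [-9, -3]].
Solving (B + 2I)v = 0 gives the eigenspace spanned by (3, -9).
With v_2 = -9, v = (3, -9), so v_1 = 3.

3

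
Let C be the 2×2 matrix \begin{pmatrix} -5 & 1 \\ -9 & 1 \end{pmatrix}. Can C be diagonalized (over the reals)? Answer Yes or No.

Characteristic polynomial: p(μ) = μ^2 + 4μ + 4 = (μ + 2)^2.
μ = -2 has algebraic multiplicity 2; rank(C + 2I) = 1, so geometric multiplicity = 1.
Geometric multiplicity < algebraic multiplicity, so C is not diagonalizable.

No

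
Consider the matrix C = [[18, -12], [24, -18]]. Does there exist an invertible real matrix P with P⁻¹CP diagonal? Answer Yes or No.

Characteristic polynomial: p(μ) = μ^2 - 36 = (μ - 6)(μ + 6).
All 2 eigenvalues are distinct, so C is diagonalizable.

Yes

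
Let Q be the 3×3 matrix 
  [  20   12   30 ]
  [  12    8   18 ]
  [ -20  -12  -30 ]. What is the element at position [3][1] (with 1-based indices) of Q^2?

56

Characteristic polynomial: r^3 + 2r^2 - 8r = r(r - 2)(r + 4), so the eigenvalues are -4, 0, 2.
r=2: eigenvector (1, 1, -1).
r=0: eigenvector (3, 0, -2).
r=-4: eigenvector (-2, -1, 2).
P = [[1, 3, -2], [1, 0, -1], [-1, -2, 2]], D = diag(2, 0, -4), P⁻¹ = [[2, 2, 3], [1, 0, 1], [2, 1, 3]].
Q² = P·diag(4, 0, 16)·P⁻¹ = [[-56, -24, -84], [-24, -8, -36], [56, 24, 84]].
The requested entry is 56.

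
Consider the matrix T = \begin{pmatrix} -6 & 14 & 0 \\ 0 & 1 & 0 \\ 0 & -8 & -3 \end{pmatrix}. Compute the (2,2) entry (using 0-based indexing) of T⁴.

Characteristic polynomial: λ^3 + 8λ^2 + 9λ - 18 = (λ - 1)(λ + 3)(λ + 6), so the eigenvalues are -6, -3, 1.
λ=-6: eigenvector (1, 0, 0).
λ=-3: eigenvector (0, 0, 1).
λ=1: eigenvector (2, 1, -2).
P = [[1, 0, 2], [0, 0, 1], [0, 1, -2]], D = diag(-6, -3, 1), P⁻¹ = [[1, -2, 0], [0, 2, 1], [0, 1, 0]].
T⁴ = P·diag(1296, 81, 1)·P⁻¹ = [[1296, -2590, 0], [0, 1, 0], [0, 160, 81]].
The requested entry is 81.

81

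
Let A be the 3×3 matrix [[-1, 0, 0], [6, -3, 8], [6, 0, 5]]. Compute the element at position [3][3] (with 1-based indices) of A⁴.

625

Characteristic polynomial: r^3 - r^2 - 17r - 15 = (r - 5)(r + 1)(r + 3), so the eigenvalues are -3, -1, 5.
r=-1: eigenvector (1, -1, -1).
r=-3: eigenvector (0, 1, 0).
r=5: eigenvector (0, 1, 1).
P = [[1, 0, 0], [-1, 1, 1], [-1, 0, 1]], D = diag(-1, -3, 5), P⁻¹ = [[1, 0, 0], [0, 1, -1], [1, 0, 1]].
A⁴ = P·diag(1, 81, 625)·P⁻¹ = [[1, 0, 0], [624, 81, 544], [624, 0, 625]].
The requested entry is 625.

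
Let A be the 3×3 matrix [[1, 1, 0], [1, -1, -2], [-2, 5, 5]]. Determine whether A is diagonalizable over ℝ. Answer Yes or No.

No

Characteristic polynomial: p(λ) = λ^3 - 5λ^2 + 8λ - 4 = (λ - 2)^2(λ - 1).
λ = 2 has algebraic multiplicity 2; rank(A − 2I) = 2, so geometric multiplicity = 1.
Geometric multiplicity < algebraic multiplicity, so A is not diagonalizable.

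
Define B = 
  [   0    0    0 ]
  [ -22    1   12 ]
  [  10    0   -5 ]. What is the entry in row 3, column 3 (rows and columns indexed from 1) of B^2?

Characteristic polynomial: μ^3 + 4μ^2 - 5μ = μ(μ - 1)(μ + 5), so the eigenvalues are -5, 0, 1.
μ=0: eigenvector (1, -2, 2).
μ=1: eigenvector (0, 1, 0).
μ=-5: eigenvector (0, -2, 1).
P = [[1, 0, 0], [-2, 1, -2], [2, 0, 1]], D = diag(0, 1, -5), P⁻¹ = [[1, 0, 0], [-2, 1, 2], [-2, 0, 1]].
B² = P·diag(0, 1, 25)·P⁻¹ = [[0, 0, 0], [98, 1, -48], [-50, 0, 25]].
The requested entry is 25.

25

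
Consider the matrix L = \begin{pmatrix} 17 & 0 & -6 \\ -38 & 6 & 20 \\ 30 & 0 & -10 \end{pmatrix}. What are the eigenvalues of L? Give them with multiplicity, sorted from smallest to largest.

2, 5, 6

Characteristic polynomial: p(r) = r^3 - 13r^2 + 52r - 60 = (r - 6)(r - 5)(r - 2).
Roots (with multiplicity): 2, 5, 6.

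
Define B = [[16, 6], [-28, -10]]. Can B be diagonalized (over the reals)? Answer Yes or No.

Yes

Characteristic polynomial: p(μ) = μ^2 - 6μ + 8 = (μ - 4)(μ - 2).
All 2 eigenvalues are distinct, so B is diagonalizable.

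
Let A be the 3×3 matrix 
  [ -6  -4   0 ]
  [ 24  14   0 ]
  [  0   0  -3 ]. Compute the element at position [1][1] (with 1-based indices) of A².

Characteristic polynomial: t^3 - 5t^2 - 12t + 36 = (t - 6)(t - 2)(t + 3), so the eigenvalues are -3, 2, 6.
t=-3: eigenvector (0, 0, 1).
t=6: eigenvector (-1, 3, 0).
t=2: eigenvector (1, -2, 0).
P = [[0, -1, 1], [0, 3, -2], [1, 0, 0]], D = diag(-3, 6, 2), P⁻¹ = [[0, 0, 1], [2, 1, 0], [3, 1, 0]].
A² = P·diag(9, 36, 4)·P⁻¹ = [[-60, -32, 0], [192, 100, 0], [0, 0, 9]].
The requested entry is -60.

-60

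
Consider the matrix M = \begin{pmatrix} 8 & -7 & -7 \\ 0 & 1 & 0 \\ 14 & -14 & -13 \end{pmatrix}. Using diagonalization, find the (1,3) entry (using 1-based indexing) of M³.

Characteristic polynomial: t^3 + 4t^2 - 11t + 6 = (t - 1)^2(t + 6), so the eigenvalues are -6, 1, 1.
t=-6: eigenvector (-1, 0, -2).
t=1: eigenvector (-1, 1, -2).
t=1: eigenvector (1, 0, 1).
P = [[-1, -1, 1], [0, 1, 0], [-2, -2, 1]], D = diag(-6, 1, 1), P⁻¹ = [[1, -1, -1], [0, 1, 0], [2, 0, -1]].
M³ = P·diag(-216, 1, 1)·P⁻¹ = [[218, -217, -217], [0, 1, 0], [434, -434, -433]].
The requested entry is -217.

-217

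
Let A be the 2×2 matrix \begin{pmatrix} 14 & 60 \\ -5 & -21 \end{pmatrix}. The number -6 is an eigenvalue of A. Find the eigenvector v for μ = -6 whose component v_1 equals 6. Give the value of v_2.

A + 6I = [[20, 60], [-5, -15]].
Solving (A + 6I)v = 0 gives the eigenspace spanned by (6, -2).
With v_1 = 6, v = (6, -2), so v_2 = -2.

-2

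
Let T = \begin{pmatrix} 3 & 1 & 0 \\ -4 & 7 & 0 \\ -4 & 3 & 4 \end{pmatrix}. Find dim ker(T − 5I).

1

T − 5I = [[-2, 1, 0], [-4, 2, 0], [-4, 3, -1]].
This matrix has rank 2, so its null space has dimension 3 − 2 = 1.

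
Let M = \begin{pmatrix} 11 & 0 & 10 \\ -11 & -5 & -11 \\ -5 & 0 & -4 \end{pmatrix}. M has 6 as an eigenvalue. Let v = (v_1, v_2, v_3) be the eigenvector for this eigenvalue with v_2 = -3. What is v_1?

M − 6I = [[5, 0, 10], [-11, -11, -11], [-5, 0, -10]].
Solving (M − 6I)v = 0 gives the eigenspace spanned by (6, -3, -3).
With v_2 = -3, v = (6, -3, -3), so v_1 = 6.

6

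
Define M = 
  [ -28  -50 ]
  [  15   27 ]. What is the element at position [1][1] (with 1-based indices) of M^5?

Characteristic polynomial: λ^2 + λ - 6 = (λ - 2)(λ + 3), so the eigenvalues are -3, 2.
λ=2: eigenvector (-5, 3).
λ=-3: eigenvector (-2, 1).
P = [[-5, -2], [3, 1]], D = diag(2, -3), P⁻¹ = [[1, 2], [-3, -5]].
M⁵ = P·diag(32, -243)·P⁻¹ = [[-1618, -2750], [825, 1407]].
The requested entry is -1618.

-1618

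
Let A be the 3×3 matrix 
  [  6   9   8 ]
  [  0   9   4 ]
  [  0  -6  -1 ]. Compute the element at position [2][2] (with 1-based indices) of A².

57

Characteristic polynomial: s^3 - 14s^2 + 63s - 90 = (s - 6)(s - 5)(s - 3), so the eigenvalues are 3, 5, 6.
s=3: eigenvector (-2, -2, 3).
s=5: eigenvector (-1, 1, -1).
s=6: eigenvector (1, 0, 0).
P = [[-2, -1, 1], [-2, 1, 0], [3, -1, 0]], D = diag(3, 5, 6), P⁻¹ = [[0, 1, 1], [0, 3, 2], [1, 5, 4]].
A² = P·diag(9, 25, 36)·P⁻¹ = [[36, 87, 76], [0, 57, 32], [0, -48, -23]].
The requested entry is 57.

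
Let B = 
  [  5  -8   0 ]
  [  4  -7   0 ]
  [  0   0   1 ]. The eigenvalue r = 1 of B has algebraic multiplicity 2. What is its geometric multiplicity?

2

B − 1I = [[4, -8, 0], [4, -8, 0], [0, 0, 0]].
This matrix has rank 1, so its null space has dimension 3 − 1 = 2.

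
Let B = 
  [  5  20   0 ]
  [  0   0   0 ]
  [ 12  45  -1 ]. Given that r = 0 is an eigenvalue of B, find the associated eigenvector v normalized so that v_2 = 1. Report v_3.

-3

B = [[5, 20, 0], [0, 0, 0], [12, 45, -1]].
Solving (B)v = 0 gives the eigenspace spanned by (-4, 1, -3).
With v_2 = 1, v = (-4, 1, -3), so v_3 = -3.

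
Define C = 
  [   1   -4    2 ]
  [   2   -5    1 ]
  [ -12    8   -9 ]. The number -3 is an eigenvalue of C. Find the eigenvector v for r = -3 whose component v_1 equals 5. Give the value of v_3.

C + 3I = [[4, -4, 2], [2, -2, 1], [-12, 8, -6]].
Solving (C + 3I)v = 0 gives the eigenspace spanned by (5, 0, -10).
With v_1 = 5, v = (5, 0, -10), so v_3 = -10.

-10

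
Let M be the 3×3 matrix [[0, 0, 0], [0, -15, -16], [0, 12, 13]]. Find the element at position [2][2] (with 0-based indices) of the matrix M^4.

Characteristic polynomial: s^3 + 2s^2 - 3s = s(s - 1)(s + 3), so the eigenvalues are -3, 0, 1.
s=0: eigenvector (1, 0, 0).
s=-3: eigenvector (0, 4, -3).
s=1: eigenvector (0, -1, 1).
P = [[1, 0, 0], [0, 4, -1], [0, -3, 1]], D = diag(0, -3, 1), P⁻¹ = [[1, 0, 0], [0, 1, 1], [0, 3, 4]].
M⁴ = P·diag(0, 81, 1)·P⁻¹ = [[0, 0, 0], [0, 321, 320], [0, -240, -239]].
The requested entry is -239.

-239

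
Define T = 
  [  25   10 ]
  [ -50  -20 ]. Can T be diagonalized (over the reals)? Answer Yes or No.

Characteristic polynomial: p(μ) = μ^2 - 5μ = μ(μ - 5).
All 2 eigenvalues are distinct, so T is diagonalizable.

Yes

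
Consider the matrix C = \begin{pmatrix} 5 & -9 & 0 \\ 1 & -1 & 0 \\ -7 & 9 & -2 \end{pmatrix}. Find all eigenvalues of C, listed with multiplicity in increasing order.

-2, 2, 2

Characteristic polynomial: p(r) = r^3 - 2r^2 - 4r + 8 = (r - 2)^2(r + 2).
Roots (with multiplicity): -2, 2, 2.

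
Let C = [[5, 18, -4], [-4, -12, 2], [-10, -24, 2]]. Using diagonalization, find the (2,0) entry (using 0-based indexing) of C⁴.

Characteristic polynomial: s^3 + 5s^2 + 6s = s(s + 2)(s + 3), so the eigenvalues are -3, -2, 0.
s=-3: eigenvector (1, 0, 2).
s=0: eigenvector (-2, 1, 2).
s=-2: eigenvector (2, -1, -1).
P = [[1, -2, 2], [0, 1, -1], [2, 2, -1]], D = diag(-3, 0, -2), P⁻¹ = [[1, 2, 0], [-2, -5, 1], [-2, -6, 1]].
C⁴ = P·diag(81, 0, 16)·P⁻¹ = [[17, -30, 32], [32, 96, -16], [194, 420, -16]].
The requested entry is 194.

194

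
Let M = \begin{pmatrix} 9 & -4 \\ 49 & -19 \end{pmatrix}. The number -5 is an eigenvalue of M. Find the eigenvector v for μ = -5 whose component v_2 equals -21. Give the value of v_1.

M + 5I = [[14, -4], [49, -14]].
Solving (M + 5I)v = 0 gives the eigenspace spanned by (-6, -21).
With v_2 = -21, v = (-6, -21), so v_1 = -6.

-6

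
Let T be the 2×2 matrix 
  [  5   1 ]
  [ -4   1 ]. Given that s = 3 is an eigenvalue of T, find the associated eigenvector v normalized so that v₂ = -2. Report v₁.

T − 3I = [[2, 1], [-4, -2]].
Solving (T − 3I)v = 0 gives the eigenspace spanned by (1, -2).
With v₂ = -2, v = (1, -2), so v₁ = 1.

1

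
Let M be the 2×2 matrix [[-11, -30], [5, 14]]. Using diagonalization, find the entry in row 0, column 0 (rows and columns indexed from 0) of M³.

Characteristic polynomial: λ^2 - 3λ - 4 = (λ - 4)(λ + 1), so the eigenvalues are -1, 4.
λ=-1: eigenvector (3, -1).
λ=4: eigenvector (-2, 1).
P = [[3, -2], [-1, 1]], D = diag(-1, 4), P⁻¹ = [[1, 2], [1, 3]].
M³ = P·diag(-1, 64)·P⁻¹ = [[-131, -390], [65, 194]].
The requested entry is -131.

-131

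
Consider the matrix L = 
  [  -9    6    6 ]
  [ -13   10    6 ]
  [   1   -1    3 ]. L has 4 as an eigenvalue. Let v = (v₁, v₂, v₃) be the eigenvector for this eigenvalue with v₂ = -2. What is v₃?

L − 4I = [[-13, 6, 6], [-13, 6, 6], [1, -1, -1]].
Solving (L − 4I)v = 0 gives the eigenspace spanned by (0, -2, 2).
With v₂ = -2, v = (0, -2, 2), so v₃ = 2.

2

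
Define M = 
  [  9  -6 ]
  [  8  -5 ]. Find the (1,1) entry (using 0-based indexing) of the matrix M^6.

Characteristic polynomial: λ^2 - 4λ + 3 = (λ - 3)(λ - 1), so the eigenvalues are 1, 3.
λ=3: eigenvector (1, 1).
λ=1: eigenvector (3, 4).
P = [[1, 3], [1, 4]], D = diag(3, 1), P⁻¹ = [[4, -3], [-1, 1]].
M⁶ = P·diag(729, 1)·P⁻¹ = [[2913, -2184], [2912, -2183]].
The requested entry is -2183.

-2183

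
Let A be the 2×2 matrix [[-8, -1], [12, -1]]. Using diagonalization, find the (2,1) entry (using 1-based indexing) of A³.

732

Characteristic polynomial: s^2 + 9s + 20 = (s + 4)(s + 5), so the eigenvalues are -5, -4.
s=-4: eigenvector (-1, 4).
s=-5: eigenvector (1, -3).
P = [[-1, 1], [4, -3]], D = diag(-4, -5), P⁻¹ = [[3, 1], [4, 1]].
A³ = P·diag(-64, -125)·P⁻¹ = [[-308, -61], [732, 119]].
The requested entry is 732.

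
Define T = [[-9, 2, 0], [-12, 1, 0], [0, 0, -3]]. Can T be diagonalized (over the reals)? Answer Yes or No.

Yes

Characteristic polynomial: p(s) = s^3 + 11s^2 + 39s + 45 = (s + 3)^2(s + 5).
s = -3 has algebraic multiplicity 2; rank(T + 3I) = 1, so geometric multiplicity = 2.
Every eigenvalue has geometric = algebraic multiplicity, so T is diagonalizable.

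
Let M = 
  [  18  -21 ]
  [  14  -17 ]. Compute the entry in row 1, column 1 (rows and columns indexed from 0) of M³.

-209

Characteristic polynomial: r^2 - r - 12 = (r - 4)(r + 3), so the eigenvalues are -3, 4.
r=-3: eigenvector (1, 1).
r=4: eigenvector (-3, -2).
P = [[1, -3], [1, -2]], D = diag(-3, 4), P⁻¹ = [[-2, 3], [-1, 1]].
M³ = P·diag(-27, 64)·P⁻¹ = [[246, -273], [182, -209]].
The requested entry is -209.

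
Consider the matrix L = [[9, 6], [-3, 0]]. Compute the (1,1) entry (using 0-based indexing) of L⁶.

-45198

Characteristic polynomial: t^2 - 9t + 18 = (t - 6)(t - 3), so the eigenvalues are 3, 6.
t=6: eigenvector (-2, 1).
t=3: eigenvector (-1, 1).
P = [[-2, -1], [1, 1]], D = diag(6, 3), P⁻¹ = [[-1, -1], [1, 2]].
L⁶ = P·diag(46656, 729)·P⁻¹ = [[92583, 91854], [-45927, -45198]].
The requested entry is -45198.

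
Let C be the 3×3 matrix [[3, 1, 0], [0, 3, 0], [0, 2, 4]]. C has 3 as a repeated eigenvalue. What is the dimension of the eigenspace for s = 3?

1

C − 3I = [[0, 1, 0], [0, 0, 0], [0, 2, 1]].
This matrix has rank 2, so its null space has dimension 3 − 2 = 1.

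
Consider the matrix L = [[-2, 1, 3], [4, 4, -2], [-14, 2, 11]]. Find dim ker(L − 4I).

1

L − 4I = [[-6, 1, 3], [4, 0, -2], [-14, 2, 7]].
This matrix has rank 2, so its null space has dimension 3 − 2 = 1.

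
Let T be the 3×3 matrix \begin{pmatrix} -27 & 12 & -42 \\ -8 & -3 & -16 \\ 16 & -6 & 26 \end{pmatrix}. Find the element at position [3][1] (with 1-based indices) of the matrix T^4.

Characteristic polynomial: λ^3 + 4λ^2 - 27λ - 90 = (λ - 5)(λ + 3)(λ + 6), so the eigenvalues are -6, -3, 5.
λ=-3: eigenvector (4, 1, -2).
λ=5: eigenvector (-3, -1, 2).
λ=-6: eigenvector (-2, 0, 1).
P = [[4, -3, -2], [1, -1, 0], [-2, 2, 1]], D = diag(-3, 5, -6), P⁻¹ = [[1, 1, 2], [1, 0, 2], [0, 2, 1]].
T⁴ = P·diag(81, 625, 1296)·P⁻¹ = [[-1551, -4860, -5694], [-544, 81, -1088], [1088, 2430, 3472]].
The requested entry is 1088.

1088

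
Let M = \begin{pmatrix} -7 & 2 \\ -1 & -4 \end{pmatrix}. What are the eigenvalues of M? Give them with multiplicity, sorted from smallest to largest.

-6, -5

Characteristic polynomial: p(t) = t^2 + 11t + 30 = (t + 5)(t + 6).
Roots (with multiplicity): -6, -5.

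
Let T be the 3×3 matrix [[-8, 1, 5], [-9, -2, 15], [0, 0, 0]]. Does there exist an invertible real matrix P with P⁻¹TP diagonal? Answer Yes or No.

Characteristic polynomial: p(λ) = λ^3 + 10λ^2 + 25λ = λ(λ + 5)^2.
λ = -5 has algebraic multiplicity 2; rank(T + 5I) = 2, so geometric multiplicity = 1.
Geometric multiplicity < algebraic multiplicity, so T is not diagonalizable.

No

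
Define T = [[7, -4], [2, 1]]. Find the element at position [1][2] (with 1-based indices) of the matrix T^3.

-196

Characteristic polynomial: s^2 - 8s + 15 = (s - 5)(s - 3), so the eigenvalues are 3, 5.
s=5: eigenvector (-2, -1).
s=3: eigenvector (1, 1).
P = [[-2, 1], [-1, 1]], D = diag(5, 3), P⁻¹ = [[-1, 1], [-1, 2]].
T³ = P·diag(125, 27)·P⁻¹ = [[223, -196], [98, -71]].
The requested entry is -196.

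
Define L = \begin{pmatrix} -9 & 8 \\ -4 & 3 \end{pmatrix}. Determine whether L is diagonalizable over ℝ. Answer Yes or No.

Yes

Characteristic polynomial: p(t) = t^2 + 6t + 5 = (t + 1)(t + 5).
All 2 eigenvalues are distinct, so L is diagonalizable.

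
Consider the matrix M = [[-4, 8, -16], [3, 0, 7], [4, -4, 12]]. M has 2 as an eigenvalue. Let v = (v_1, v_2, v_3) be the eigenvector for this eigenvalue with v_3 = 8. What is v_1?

-16

M − 2I = [[-6, 8, -16], [3, -2, 7], [4, -4, 10]].
Solving (M − 2I)v = 0 gives the eigenspace spanned by (-16, 4, 8).
With v_3 = 8, v = (-16, 4, 8), so v_1 = -16.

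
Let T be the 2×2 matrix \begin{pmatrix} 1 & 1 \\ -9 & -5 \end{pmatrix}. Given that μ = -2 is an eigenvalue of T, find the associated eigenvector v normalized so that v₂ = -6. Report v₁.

2

T + 2I = [[3, 1], [-9, -3]].
Solving (T + 2I)v = 0 gives the eigenspace spanned by (2, -6).
With v₂ = -6, v = (2, -6), so v₁ = 2.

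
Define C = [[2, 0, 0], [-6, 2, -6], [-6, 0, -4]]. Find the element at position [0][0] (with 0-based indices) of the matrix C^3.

8

Characteristic polynomial: s^3 - 12s + 16 = (s - 2)^2(s + 4), so the eigenvalues are -4, 2, 2.
s=2: eigenvector (1, -1, -1).
s=2: eigenvector (0, 1, 0).
s=-4: eigenvector (0, 1, 1).
P = [[1, 0, 0], [-1, 1, 1], [-1, 0, 1]], D = diag(2, 2, -4), P⁻¹ = [[1, 0, 0], [0, 1, -1], [1, 0, 1]].
C³ = P·diag(8, 8, -64)·P⁻¹ = [[8, 0, 0], [-72, 8, -72], [-72, 0, -64]].
The requested entry is 8.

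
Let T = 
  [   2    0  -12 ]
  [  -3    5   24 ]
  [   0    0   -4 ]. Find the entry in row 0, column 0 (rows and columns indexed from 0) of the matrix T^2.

4

Characteristic polynomial: r^3 - 3r^2 - 18r + 40 = (r - 5)(r - 2)(r + 4), so the eigenvalues are -4, 2, 5.
r=2: eigenvector (1, 1, 0).
r=5: eigenvector (0, 1, 0).
r=-4: eigenvector (2, -2, 1).
P = [[1, 0, 2], [1, 1, -2], [0, 0, 1]], D = diag(2, 5, -4), P⁻¹ = [[1, 0, -2], [-1, 1, 4], [0, 0, 1]].
T² = P·diag(4, 25, 16)·P⁻¹ = [[4, 0, 24], [-21, 25, 60], [0, 0, 16]].
The requested entry is 4.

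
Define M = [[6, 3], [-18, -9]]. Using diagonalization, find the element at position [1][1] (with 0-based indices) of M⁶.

Characteristic polynomial: t^2 + 3t = t(t + 3), so the eigenvalues are -3, 0.
t=0: eigenvector (1, -2).
t=-3: eigenvector (-1, 3).
P = [[1, -1], [-2, 3]], D = diag(0, -3), P⁻¹ = [[3, 1], [2, 1]].
M⁶ = P·diag(0, 729)·P⁻¹ = [[-1458, -729], [4374, 2187]].
The requested entry is 2187.

2187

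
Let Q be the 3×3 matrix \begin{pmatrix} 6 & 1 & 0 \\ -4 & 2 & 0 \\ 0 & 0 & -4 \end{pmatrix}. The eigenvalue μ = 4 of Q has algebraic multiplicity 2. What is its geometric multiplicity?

1

Q − 4I = [[2, 1, 0], [-4, -2, 0], [0, 0, -8]].
This matrix has rank 2, so its null space has dimension 3 − 2 = 1.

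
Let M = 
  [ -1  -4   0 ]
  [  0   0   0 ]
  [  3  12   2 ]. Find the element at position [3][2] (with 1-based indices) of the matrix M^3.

Characteristic polynomial: r^3 - r^2 - 2r = r(r - 2)(r + 1), so the eigenvalues are -1, 0, 2.
r=-1: eigenvector (1, 0, -1).
r=0: eigenvector (-4, 1, 0).
r=2: eigenvector (0, 0, 1).
P = [[1, -4, 0], [0, 1, 0], [-1, 0, 1]], D = diag(-1, 0, 2), P⁻¹ = [[1, 4, 0], [0, 1, 0], [1, 4, 1]].
M³ = P·diag(-1, 0, 8)·P⁻¹ = [[-1, -4, 0], [0, 0, 0], [9, 36, 8]].
The requested entry is 36.

36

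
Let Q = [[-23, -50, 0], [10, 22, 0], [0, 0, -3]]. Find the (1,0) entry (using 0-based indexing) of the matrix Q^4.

-130

Characteristic polynomial: s^3 + 4s^2 - 3s - 18 = (s - 2)(s + 3)^2, so the eigenvalues are -3, -3, 2.
s=-3: eigenvector (5, -2, 2).
s=2: eigenvector (-2, 1, 0).
s=-3: eigenvector (0, 0, 1).
P = [[5, -2, 0], [-2, 1, 0], [2, 0, 1]], D = diag(-3, 2, -3), P⁻¹ = [[1, 2, 0], [2, 5, 0], [-2, -4, 1]].
Q⁴ = P·diag(81, 16, 81)·P⁻¹ = [[341, 650, 0], [-130, -244, 0], [0, 0, 81]].
The requested entry is -130.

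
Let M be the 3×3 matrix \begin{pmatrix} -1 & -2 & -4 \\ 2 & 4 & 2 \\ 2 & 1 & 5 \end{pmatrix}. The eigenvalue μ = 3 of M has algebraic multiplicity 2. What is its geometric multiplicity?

M − 3I = [[-4, -2, -4], [2, 1, 2], [2, 1, 2]].
This matrix has rank 1, so its null space has dimension 3 − 1 = 2.

2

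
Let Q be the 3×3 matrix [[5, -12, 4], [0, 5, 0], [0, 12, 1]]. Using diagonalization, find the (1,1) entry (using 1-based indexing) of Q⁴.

Characteristic polynomial: λ^3 - 11λ^2 + 35λ - 25 = (λ - 5)^2(λ - 1), so the eigenvalues are 1, 5, 5.
λ=5: eigenvector (1, 0, 0).
λ=5: eigenvector (-2, 1, 3).
λ=1: eigenvector (-1, 0, 1).
P = [[1, -2, -1], [0, 1, 0], [0, 3, 1]], D = diag(5, 5, 1), P⁻¹ = [[1, -1, 1], [0, 1, 0], [0, -3, 1]].
Q⁴ = P·diag(625, 625, 1)·P⁻¹ = [[625, -1872, 624], [0, 625, 0], [0, 1872, 1]].
The requested entry is 625.

625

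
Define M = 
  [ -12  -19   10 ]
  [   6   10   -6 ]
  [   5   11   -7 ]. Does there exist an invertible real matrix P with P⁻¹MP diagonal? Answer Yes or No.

Characteristic polynomial: p(t) = t^3 + 9t^2 + 24t + 20 = (t + 2)^2(t + 5).
t = -2 has algebraic multiplicity 2; rank(M + 2I) = 2, so geometric multiplicity = 1.
Geometric multiplicity < algebraic multiplicity, so M is not diagonalizable.

No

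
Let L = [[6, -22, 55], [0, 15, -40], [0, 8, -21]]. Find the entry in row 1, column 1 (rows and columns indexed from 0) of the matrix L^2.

Characteristic polynomial: r^3 - 31r - 30 = (r - 6)(r + 1)(r + 5), so the eigenvalues are -5, -1, 6.
r=6: eigenvector (1, 0, 0).
r=-1: eigenvector (0, 5, 2).
r=-5: eigenvector (-1, 2, 1).
P = [[1, 0, -1], [0, 5, 2], [0, 2, 1]], D = diag(6, -1, -5), P⁻¹ = [[1, -2, 5], [0, 1, -2], [0, -2, 5]].
L² = P·diag(36, 1, 25)·P⁻¹ = [[36, -22, 55], [0, -95, 240], [0, -48, 121]].
The requested entry is -95.

-95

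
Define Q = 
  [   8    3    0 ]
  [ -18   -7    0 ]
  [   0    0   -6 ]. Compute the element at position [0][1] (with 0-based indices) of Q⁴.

15

Characteristic polynomial: t^3 + 5t^2 - 8t - 12 = (t - 2)(t + 1)(t + 6), so the eigenvalues are -6, -1, 2.
t=2: eigenvector (1, -2, 0).
t=-1: eigenvector (-1, 3, 0).
t=-6: eigenvector (0, 0, 1).
P = [[1, -1, 0], [-2, 3, 0], [0, 0, 1]], D = diag(2, -1, -6), P⁻¹ = [[3, 1, 0], [2, 1, 0], [0, 0, 1]].
Q⁴ = P·diag(16, 1, 1296)·P⁻¹ = [[46, 15, 0], [-90, -29, 0], [0, 0, 1296]].
The requested entry is 15.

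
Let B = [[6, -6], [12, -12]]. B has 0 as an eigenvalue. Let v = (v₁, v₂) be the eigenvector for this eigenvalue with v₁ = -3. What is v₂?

-3

B = [[6, -6], [12, -12]].
Solving (B)v = 0 gives the eigenspace spanned by (-3, -3).
With v₁ = -3, v = (-3, -3), so v₂ = -3.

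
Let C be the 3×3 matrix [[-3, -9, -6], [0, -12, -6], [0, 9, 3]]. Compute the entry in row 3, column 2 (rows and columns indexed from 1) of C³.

Characteristic polynomial: μ^3 + 12μ^2 + 45μ + 54 = (μ + 3)^2(μ + 6), so the eigenvalues are -6, -3, -3.
μ=-3: eigenvector (1, 0, 0).
μ=-6: eigenvector (1, 1, -1).
μ=-3: eigenvector (-3, -2, 3).
P = [[1, 1, -3], [0, 1, -2], [0, -1, 3]], D = diag(-3, -6, -3), P⁻¹ = [[1, 0, 1], [0, 3, 2], [0, 1, 1]].
C³ = P·diag(-27, -216, -27)·P⁻¹ = [[-27, -567, -378], [0, -594, -378], [0, 567, 351]].
The requested entry is 567.

567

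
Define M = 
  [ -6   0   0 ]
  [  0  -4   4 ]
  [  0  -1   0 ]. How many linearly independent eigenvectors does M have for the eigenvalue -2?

M + 2I = [[-4, 0, 0], [0, -2, 4], [0, -1, 2]].
This matrix has rank 2, so its null space has dimension 3 − 2 = 1.

1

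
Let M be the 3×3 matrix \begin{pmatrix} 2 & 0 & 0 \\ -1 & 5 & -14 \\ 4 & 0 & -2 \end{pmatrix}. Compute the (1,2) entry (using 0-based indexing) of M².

-42

Characteristic polynomial: μ^3 - 5μ^2 - 4μ + 20 = (μ - 5)(μ - 2)(μ + 2), so the eigenvalues are -2, 2, 5.
μ=2: eigenvector (1, 5, 1).
μ=5: eigenvector (0, 1, 0).
μ=-2: eigenvector (0, 2, 1).
P = [[1, 0, 0], [5, 1, 2], [1, 0, 1]], D = diag(2, 5, -2), P⁻¹ = [[1, 0, 0], [-3, 1, -2], [-1, 0, 1]].
M² = P·diag(4, 25, 4)·P⁻¹ = [[4, 0, 0], [-63, 25, -42], [0, 0, 4]].
The requested entry is -42.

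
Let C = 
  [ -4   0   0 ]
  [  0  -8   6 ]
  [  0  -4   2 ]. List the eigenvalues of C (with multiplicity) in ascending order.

Characteristic polynomial: p(λ) = λ^3 + 10λ^2 + 32λ + 32 = (λ + 2)(λ + 4)^2.
Roots (with multiplicity): -4, -4, -2.

-4, -4, -2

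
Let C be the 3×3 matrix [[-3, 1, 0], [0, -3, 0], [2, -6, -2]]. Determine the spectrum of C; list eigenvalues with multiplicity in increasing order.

-3, -3, -2

Characteristic polynomial: p(λ) = λ^3 + 8λ^2 + 21λ + 18 = (λ + 2)(λ + 3)^2.
Roots (with multiplicity): -3, -3, -2.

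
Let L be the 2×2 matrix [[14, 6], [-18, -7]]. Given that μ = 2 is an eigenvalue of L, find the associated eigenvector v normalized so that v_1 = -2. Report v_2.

4

L − 2I = [[12, 6], [-18, -9]].
Solving (L − 2I)v = 0 gives the eigenspace spanned by (-2, 4).
With v_1 = -2, v = (-2, 4), so v_2 = 4.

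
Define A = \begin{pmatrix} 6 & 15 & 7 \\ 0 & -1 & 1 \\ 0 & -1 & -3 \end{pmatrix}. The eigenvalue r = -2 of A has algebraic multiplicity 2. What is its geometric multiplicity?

A + 2I = [[8, 15, 7], [0, 1, 1], [0, -1, -1]].
This matrix has rank 2, so its null space has dimension 3 − 2 = 1.

1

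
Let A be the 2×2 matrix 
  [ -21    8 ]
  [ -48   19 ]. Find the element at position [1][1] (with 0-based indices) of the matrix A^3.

331

Characteristic polynomial: t^2 + 2t - 15 = (t - 3)(t + 5), so the eigenvalues are -5, 3.
t=-5: eigenvector (1, 2).
t=3: eigenvector (1, 3).
P = [[1, 1], [2, 3]], D = diag(-5, 3), P⁻¹ = [[3, -1], [-2, 1]].
A³ = P·diag(-125, 27)·P⁻¹ = [[-429, 152], [-912, 331]].
The requested entry is 331.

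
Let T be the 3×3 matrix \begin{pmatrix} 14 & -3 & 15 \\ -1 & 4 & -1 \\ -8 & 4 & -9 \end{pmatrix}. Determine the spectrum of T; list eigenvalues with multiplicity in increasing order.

Characteristic polynomial: p(λ) = λ^3 - 9λ^2 + 15λ + 25 = (λ - 5)^2(λ + 1).
Roots (with multiplicity): -1, 5, 5.

-1, 5, 5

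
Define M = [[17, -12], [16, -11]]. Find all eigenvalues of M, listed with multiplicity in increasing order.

1, 5

Characteristic polynomial: p(r) = r^2 - 6r + 5 = (r - 5)(r - 1).
Roots (with multiplicity): 1, 5.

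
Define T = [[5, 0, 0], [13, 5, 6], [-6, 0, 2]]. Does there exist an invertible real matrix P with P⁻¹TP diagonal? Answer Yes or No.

Characteristic polynomial: p(s) = s^3 - 12s^2 + 45s - 50 = (s - 5)^2(s - 2).
s = 5 has algebraic multiplicity 2; rank(T − 5I) = 2, so geometric multiplicity = 1.
Geometric multiplicity < algebraic multiplicity, so T is not diagonalizable.

No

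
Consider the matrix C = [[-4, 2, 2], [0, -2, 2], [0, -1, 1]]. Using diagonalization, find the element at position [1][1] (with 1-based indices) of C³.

-64

Characteristic polynomial: s^3 + 5s^2 + 4s = s(s + 1)(s + 4), so the eigenvalues are -4, -1, 0.
s=-4: eigenvector (1, 0, 0).
s=0: eigenvector (1, 1, 1).
s=-1: eigenvector (-2, -2, -1).
P = [[1, 1, -2], [0, 1, -2], [0, 1, -1]], D = diag(-4, 0, -1), P⁻¹ = [[1, -1, 0], [0, -1, 2], [0, -1, 1]].
C³ = P·diag(-64, 0, -1)·P⁻¹ = [[-64, 62, 2], [0, -2, 2], [0, -1, 1]].
The requested entry is -64.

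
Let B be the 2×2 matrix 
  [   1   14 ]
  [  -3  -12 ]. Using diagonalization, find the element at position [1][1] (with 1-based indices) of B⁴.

-3401

Characteristic polynomial: r^2 + 11r + 30 = (r + 5)(r + 6), so the eigenvalues are -6, -5.
r=-5: eigenvector (7, -3).
r=-6: eigenvector (-2, 1).
P = [[7, -2], [-3, 1]], D = diag(-5, -6), P⁻¹ = [[1, 2], [3, 7]].
B⁴ = P·diag(625, 1296)·P⁻¹ = [[-3401, -9394], [2013, 5322]].
The requested entry is -3401.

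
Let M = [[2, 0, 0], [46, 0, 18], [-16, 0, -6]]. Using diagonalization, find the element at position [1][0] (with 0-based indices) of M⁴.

Characteristic polynomial: λ^3 + 4λ^2 - 12λ = λ(λ - 2)(λ + 6), so the eigenvalues are -6, 0, 2.
λ=2: eigenvector (1, 5, -2).
λ=0: eigenvector (0, 1, 0).
λ=-6: eigenvector (0, -3, 1).
P = [[1, 0, 0], [5, 1, -3], [-2, 0, 1]], D = diag(2, 0, -6), P⁻¹ = [[1, 0, 0], [1, 1, 3], [2, 0, 1]].
M⁴ = P·diag(16, 0, 1296)·P⁻¹ = [[16, 0, 0], [-7696, 0, -3888], [2560, 0, 1296]].
The requested entry is -7696.

-7696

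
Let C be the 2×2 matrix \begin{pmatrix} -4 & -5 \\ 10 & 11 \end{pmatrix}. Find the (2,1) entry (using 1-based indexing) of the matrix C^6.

Characteristic polynomial: μ^2 - 7μ + 6 = (μ - 6)(μ - 1), so the eigenvalues are 1, 6.
μ=1: eigenvector (1, -1).
μ=6: eigenvector (-1, 2).
P = [[1, -1], [-1, 2]], D = diag(1, 6), P⁻¹ = [[2, 1], [1, 1]].
C⁶ = P·diag(1, 46656)·P⁻¹ = [[-46654, -46655], [93310, 93311]].
The requested entry is 93310.

93310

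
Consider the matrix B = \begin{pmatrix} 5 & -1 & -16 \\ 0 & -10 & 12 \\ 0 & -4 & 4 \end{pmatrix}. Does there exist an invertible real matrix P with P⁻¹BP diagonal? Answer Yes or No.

Yes

Characteristic polynomial: p(t) = t^3 + t^2 - 22t - 40 = (t - 5)(t + 2)(t + 4).
All 3 eigenvalues are distinct, so B is diagonalizable.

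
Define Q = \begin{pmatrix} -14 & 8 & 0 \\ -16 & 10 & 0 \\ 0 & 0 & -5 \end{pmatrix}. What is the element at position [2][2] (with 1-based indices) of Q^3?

232

Characteristic polynomial: s^3 + 9s^2 + 8s - 60 = (s - 2)(s + 5)(s + 6), so the eigenvalues are -6, -5, 2.
s=-6: eigenvector (1, 1, 0).
s=2: eigenvector (1, 2, 0).
s=-5: eigenvector (0, 0, 1).
P = [[1, 1, 0], [1, 2, 0], [0, 0, 1]], D = diag(-6, 2, -5), P⁻¹ = [[2, -1, 0], [-1, 1, 0], [0, 0, 1]].
Q³ = P·diag(-216, 8, -125)·P⁻¹ = [[-440, 224, 0], [-448, 232, 0], [0, 0, -125]].
The requested entry is 232.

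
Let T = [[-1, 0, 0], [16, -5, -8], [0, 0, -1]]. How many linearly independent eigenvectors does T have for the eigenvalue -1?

T + 1I = [[0, 0, 0], [16, -4, -8], [0, 0, 0]].
This matrix has rank 1, so its null space has dimension 3 − 1 = 2.

2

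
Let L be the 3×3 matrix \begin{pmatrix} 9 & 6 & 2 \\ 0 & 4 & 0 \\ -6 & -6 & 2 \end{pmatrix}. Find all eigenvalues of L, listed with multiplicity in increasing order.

4, 5, 6

Characteristic polynomial: p(r) = r^3 - 15r^2 + 74r - 120 = (r - 6)(r - 5)(r - 4).
Roots (with multiplicity): 4, 5, 6.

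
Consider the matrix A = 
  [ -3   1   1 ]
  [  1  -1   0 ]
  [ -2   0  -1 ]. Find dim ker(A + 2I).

1

A + 2I = [[-1, 1, 1], [1, 1, 0], [-2, 0, 1]].
This matrix has rank 2, so its null space has dimension 3 − 2 = 1.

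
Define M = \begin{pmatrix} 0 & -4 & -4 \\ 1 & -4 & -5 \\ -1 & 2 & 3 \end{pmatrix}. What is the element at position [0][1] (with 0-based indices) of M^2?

Characteristic polynomial: t^3 + t^2 - 2t = t(t - 1)(t + 2), so the eigenvalues are -2, 0, 1.
t=1: eigenvector (0, -1, 1).
t=-2: eigenvector (2, 1, 0).
t=0: eigenvector (1, -1, 1).
P = [[0, 2, 1], [-1, 1, -1], [1, 0, 1]], D = diag(1, -2, 0), P⁻¹ = [[-1, 2, 3], [0, 1, 1], [1, -2, -2]].
M² = P·diag(1, 4, 0)·P⁻¹ = [[0, 8, 8], [1, 2, 1], [-1, 2, 3]].
The requested entry is 8.

8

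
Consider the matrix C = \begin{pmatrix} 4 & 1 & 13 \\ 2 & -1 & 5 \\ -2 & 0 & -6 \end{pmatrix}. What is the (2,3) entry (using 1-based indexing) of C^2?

-9

Characteristic polynomial: t^3 + 3t^2 + 2t = t(t + 1)(t + 2), so the eigenvalues are -2, -1, 0.
t=-1: eigenvector (-5, -1, 2).
t=-2: eigenvector (2, 1, -1).
t=0: eigenvector (3, 1, -1).
P = [[-5, 2, 3], [-1, 1, 1], [2, -1, -1]], D = diag(-1, -2, 0), P⁻¹ = [[0, 1, 1], [-1, 1, -2], [1, 1, 3]].
C² = P·diag(1, 4, 0)·P⁻¹ = [[-8, 3, -21], [-4, 3, -9], [4, -2, 10]].
The requested entry is -9.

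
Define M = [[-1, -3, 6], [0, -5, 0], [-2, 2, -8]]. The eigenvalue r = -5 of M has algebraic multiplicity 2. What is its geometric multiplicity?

1

M + 5I = [[4, -3, 6], [0, 0, 0], [-2, 2, -3]].
This matrix has rank 2, so its null space has dimension 3 − 2 = 1.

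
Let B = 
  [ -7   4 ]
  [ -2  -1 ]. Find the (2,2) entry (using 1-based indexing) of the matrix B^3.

71

Characteristic polynomial: r^2 + 8r + 15 = (r + 3)(r + 5), so the eigenvalues are -5, -3.
r=-3: eigenvector (1, 1).
r=-5: eigenvector (-2, -1).
P = [[1, -2], [1, -1]], D = diag(-3, -5), P⁻¹ = [[-1, 2], [-1, 1]].
B³ = P·diag(-27, -125)·P⁻¹ = [[-223, 196], [-98, 71]].
The requested entry is 71.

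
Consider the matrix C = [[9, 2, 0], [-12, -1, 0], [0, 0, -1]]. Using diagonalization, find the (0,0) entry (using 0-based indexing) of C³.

321

Characteristic polynomial: λ^3 - 7λ^2 + 7λ + 15 = (λ - 5)(λ - 3)(λ + 1), so the eigenvalues are -1, 3, 5.
λ=5: eigenvector (1, -2, 0).
λ=3: eigenvector (-1, 3, 0).
λ=-1: eigenvector (0, 0, 1).
P = [[1, -1, 0], [-2, 3, 0], [0, 0, 1]], D = diag(5, 3, -1), P⁻¹ = [[3, 1, 0], [2, 1, 0], [0, 0, 1]].
C³ = P·diag(125, 27, -1)·P⁻¹ = [[321, 98, 0], [-588, -169, 0], [0, 0, -1]].
The requested entry is 321.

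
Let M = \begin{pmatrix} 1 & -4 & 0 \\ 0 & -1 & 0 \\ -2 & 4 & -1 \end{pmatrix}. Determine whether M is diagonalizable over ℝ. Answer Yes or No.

Characteristic polynomial: p(λ) = λ^3 + λ^2 - λ - 1 = (λ - 1)(λ + 1)^2.
λ = -1 has algebraic multiplicity 2; rank(M + 1I) = 1, so geometric multiplicity = 2.
Every eigenvalue has geometric = algebraic multiplicity, so M is diagonalizable.

Yes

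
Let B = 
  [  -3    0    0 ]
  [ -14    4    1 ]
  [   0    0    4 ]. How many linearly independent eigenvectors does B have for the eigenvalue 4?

1

B − 4I = [[-7, 0, 0], [-14, 0, 1], [0, 0, 0]].
This matrix has rank 2, so its null space has dimension 3 − 2 = 1.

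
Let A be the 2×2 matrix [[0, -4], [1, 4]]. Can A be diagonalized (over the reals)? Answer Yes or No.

No

Characteristic polynomial: p(μ) = μ^2 - 4μ + 4 = (μ - 2)^2.
μ = 2 has algebraic multiplicity 2; rank(A − 2I) = 1, so geometric multiplicity = 1.
Geometric multiplicity < algebraic multiplicity, so A is not diagonalizable.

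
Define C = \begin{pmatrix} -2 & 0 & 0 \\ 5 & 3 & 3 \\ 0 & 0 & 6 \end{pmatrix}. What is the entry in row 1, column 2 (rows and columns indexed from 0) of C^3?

Characteristic polynomial: s^3 - 7s^2 + 36 = (s - 6)(s - 3)(s + 2), so the eigenvalues are -2, 3, 6.
s=3: eigenvector (0, 1, 0).
s=-2: eigenvector (-1, 1, 0).
s=6: eigenvector (0, 1, 1).
P = [[0, -1, 0], [1, 1, 1], [0, 0, 1]], D = diag(3, -2, 6), P⁻¹ = [[1, 1, -1], [-1, 0, 0], [0, 0, 1]].
C³ = P·diag(27, -8, 216)·P⁻¹ = [[-8, 0, 0], [35, 27, 189], [0, 0, 216]].
The requested entry is 189.

189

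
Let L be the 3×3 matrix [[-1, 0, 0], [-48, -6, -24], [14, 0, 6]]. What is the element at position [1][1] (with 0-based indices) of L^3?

-216

Characteristic polynomial: t^3 + t^2 - 36t - 36 = (t - 6)(t + 1)(t + 6), so the eigenvalues are -6, -1, 6.
t=-1: eigenvector (1, 0, -2).
t=-6: eigenvector (0, 1, 0).
t=6: eigenvector (0, -2, 1).
P = [[1, 0, 0], [0, 1, -2], [-2, 0, 1]], D = diag(-1, -6, 6), P⁻¹ = [[1, 0, 0], [4, 1, 2], [2, 0, 1]].
L³ = P·diag(-1, -216, 216)·P⁻¹ = [[-1, 0, 0], [-1728, -216, -864], [434, 0, 216]].
The requested entry is -216.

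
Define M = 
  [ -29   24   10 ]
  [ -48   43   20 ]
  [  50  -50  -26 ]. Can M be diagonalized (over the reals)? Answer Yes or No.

Yes

Characteristic polynomial: p(s) = s^3 + 12s^2 + 41s + 30 = (s + 1)(s + 5)(s + 6).
All 3 eigenvalues are distinct, so M is diagonalizable.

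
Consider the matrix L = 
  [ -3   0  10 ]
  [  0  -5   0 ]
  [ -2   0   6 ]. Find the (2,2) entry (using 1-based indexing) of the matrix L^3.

-125

Characteristic polynomial: μ^3 + 2μ^2 - 13μ + 10 = (μ - 2)(μ - 1)(μ + 5), so the eigenvalues are -5, 1, 2.
μ=1: eigenvector (5, 0, 2).
μ=-5: eigenvector (0, 1, 0).
μ=2: eigenvector (2, 0, 1).
P = [[5, 0, 2], [0, 1, 0], [2, 0, 1]], D = diag(1, -5, 2), P⁻¹ = [[1, 0, -2], [0, 1, 0], [-2, 0, 5]].
L³ = P·diag(1, -125, 8)·P⁻¹ = [[-27, 0, 70], [0, -125, 0], [-14, 0, 36]].
The requested entry is -125.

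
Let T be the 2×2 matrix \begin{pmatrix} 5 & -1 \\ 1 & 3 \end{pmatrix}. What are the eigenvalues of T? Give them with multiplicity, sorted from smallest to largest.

4, 4

Characteristic polynomial: p(λ) = λ^2 - 8λ + 16 = (λ - 4)^2.
Roots (with multiplicity): 4, 4.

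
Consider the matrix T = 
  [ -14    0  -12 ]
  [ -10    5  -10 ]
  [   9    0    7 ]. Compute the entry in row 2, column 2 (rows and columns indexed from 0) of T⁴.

-1811

Characteristic polynomial: r^3 + 2r^2 - 25r - 50 = (r - 5)(r + 2)(r + 5), so the eigenvalues are -5, -2, 5.
r=-5: eigenvector (4, 1, -3).
r=5: eigenvector (0, 1, 0).
r=-2: eigenvector (-1, 0, 1).
P = [[4, 0, -1], [1, 1, 0], [-3, 0, 1]], D = diag(-5, 5, -2), P⁻¹ = [[1, 0, 1], [-1, 1, -1], [3, 0, 4]].
T⁴ = P·diag(625, 625, 16)·P⁻¹ = [[2452, 0, 2436], [0, 625, 0], [-1827, 0, -1811]].
The requested entry is -1811.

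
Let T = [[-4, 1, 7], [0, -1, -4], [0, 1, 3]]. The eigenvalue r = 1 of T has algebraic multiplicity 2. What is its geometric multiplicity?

1

T − 1I = [[-5, 1, 7], [0, -2, -4], [0, 1, 2]].
This matrix has rank 2, so its null space has dimension 3 − 2 = 1.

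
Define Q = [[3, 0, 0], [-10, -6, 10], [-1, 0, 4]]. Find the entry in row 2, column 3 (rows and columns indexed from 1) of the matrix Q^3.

Characteristic polynomial: s^3 - s^2 - 30s + 72 = (s - 4)(s - 3)(s + 6), so the eigenvalues are -6, 3, 4.
s=4: eigenvector (0, -1, -1).
s=-6: eigenvector (0, 1, 0).
s=3: eigenvector (1, 0, 1).
P = [[0, 0, 1], [-1, 1, 0], [-1, 0, 1]], D = diag(4, -6, 3), P⁻¹ = [[1, 0, -1], [1, 1, -1], [1, 0, 0]].
Q³ = P·diag(64, -216, 27)·P⁻¹ = [[27, 0, 0], [-280, -216, 280], [-37, 0, 64]].
The requested entry is 280.

280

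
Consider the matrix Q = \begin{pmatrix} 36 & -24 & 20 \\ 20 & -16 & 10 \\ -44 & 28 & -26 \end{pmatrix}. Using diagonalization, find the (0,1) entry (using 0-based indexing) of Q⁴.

4160

Characteristic polynomial: μ^3 + 6μ^2 - 16μ - 96 = (μ - 4)(μ + 4)(μ + 6), so the eigenvalues are -6, -4, 4.
μ=-4: eigenvector (1, 0, -2).
μ=4: eigenvector (2, 1, -2).
μ=-6: eigenvector (-2, -1, 3).
P = [[1, 2, -2], [0, 1, -1], [-2, -2, 3]], D = diag(-4, 4, -6), P⁻¹ = [[1, -2, 0], [2, -1, 1], [2, -2, 1]].
Q⁴ = P·diag(256, 256, 1296)·P⁻¹ = [[-3904, 4160, -2080], [-2080, 2336, -1040], [6240, -6240, 3376]].
The requested entry is 4160.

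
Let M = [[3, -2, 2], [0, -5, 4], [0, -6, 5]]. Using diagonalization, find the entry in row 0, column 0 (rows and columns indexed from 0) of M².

Characteristic polynomial: s^3 - 3s^2 - s + 3 = (s - 3)(s - 1)(s + 1), so the eigenvalues are -1, 1, 3.
s=3: eigenvector (1, 0, 0).
s=-1: eigenvector (0, 1, 1).
s=1: eigenvector (-1, 2, 3).
P = [[1, 0, -1], [0, 1, 2], [0, 1, 3]], D = diag(3, -1, 1), P⁻¹ = [[1, -1, 1], [0, 3, -2], [0, -1, 1]].
M² = P·diag(9, 1, 1)·P⁻¹ = [[9, -8, 8], [0, 1, 0], [0, 0, 1]].
The requested entry is 9.

9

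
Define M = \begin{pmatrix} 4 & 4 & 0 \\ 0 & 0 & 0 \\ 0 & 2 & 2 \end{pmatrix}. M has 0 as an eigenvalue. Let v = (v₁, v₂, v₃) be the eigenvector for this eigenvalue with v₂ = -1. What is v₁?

1

M = [[4, 4, 0], [0, 0, 0], [0, 2, 2]].
Solving (M)v = 0 gives the eigenspace spanned by (1, -1, 1).
With v₂ = -1, v = (1, -1, 1), so v₁ = 1.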